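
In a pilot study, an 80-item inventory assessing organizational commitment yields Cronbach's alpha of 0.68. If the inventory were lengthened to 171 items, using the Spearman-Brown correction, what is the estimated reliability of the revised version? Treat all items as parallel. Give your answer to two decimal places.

0.82

Length ratio n = 171/80 = 2.1375
By Spearman-Brown, r_new = n r / (1 + (n − 1) r).
r_new = 2.1375·0.68 / [1 + (2.1375 − 1)·0.68]
r_new = 1.4535 / 1.7735 ≈ 0.8196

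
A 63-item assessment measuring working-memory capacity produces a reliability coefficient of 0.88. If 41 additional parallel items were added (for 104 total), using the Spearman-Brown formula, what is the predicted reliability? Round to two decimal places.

n = 104/63 = 1.6508
r_new = (1.6508 × 0.88) / (1 + (1.6508 − 1) × 0.88)
r_new = 1.4527 / 1.5727 ≈ 0.9237

0.92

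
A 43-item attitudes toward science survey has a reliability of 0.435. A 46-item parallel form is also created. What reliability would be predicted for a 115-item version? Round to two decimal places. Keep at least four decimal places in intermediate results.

The 46-item form is not needed; work directly from the 43-item form with n = 115/43 = 2.6744.
r_{115} = n·r / (1 + (n − 1)·r) = 1.1634 / 1.7284 ≈ 0.6731

0.67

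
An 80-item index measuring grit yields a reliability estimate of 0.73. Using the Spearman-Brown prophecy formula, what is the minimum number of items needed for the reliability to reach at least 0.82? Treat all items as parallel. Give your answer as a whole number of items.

Spearman-Brown solved for the length factor n:
n = r*(1 − r) / [ r (1 − r*) ]
n = 0.82 × (1 − 0.73) / [ 0.73 × (1 − 0.82) ]
n = 0.2214 / 0.1314 ≈ 1.6849
So the test needs 1.6849 × 80 ≈ 134.79 items; rounding up, 135.

135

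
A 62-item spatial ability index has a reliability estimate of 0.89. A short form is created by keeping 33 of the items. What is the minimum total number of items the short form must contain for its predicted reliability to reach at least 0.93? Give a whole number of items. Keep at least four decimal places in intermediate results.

102

First, r for the 33-item form: n = 33/62 = 0.5323, so r_33 = 0.5323·0.89/(1 + (0.5323 − 1)·0.89) = 0.8116
Then solve for n' with r_old = 0.8116, r_target = 0.93: n' = 0.93(1 − 0.8116)/[0.8116(1 − 0.93)] = 3.0841
Items = 3.0841 × 33 ≈ 101.78 → 102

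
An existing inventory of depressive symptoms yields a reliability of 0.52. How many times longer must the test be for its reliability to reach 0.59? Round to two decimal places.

n = 0.59(1 − 0.52) / [0.52(1 − 0.59)]
n = 0.2832 / 0.2132 ≈ 1.3283

1.33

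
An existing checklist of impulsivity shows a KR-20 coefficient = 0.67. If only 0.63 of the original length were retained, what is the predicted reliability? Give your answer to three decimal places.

r_new = 0.63·0.67 / [1 + (0.63 − 1)·0.67]
r_new = 0.4221 / 0.7521 ≈ 0.5612

0.561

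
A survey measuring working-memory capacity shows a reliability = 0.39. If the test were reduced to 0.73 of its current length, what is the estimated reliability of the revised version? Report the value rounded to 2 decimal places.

r_new = (0.73 × 0.39) / (1 + (0.73 − 1) × 0.39)
     = 0.2847 / 0.8947 = 0.3182

0.32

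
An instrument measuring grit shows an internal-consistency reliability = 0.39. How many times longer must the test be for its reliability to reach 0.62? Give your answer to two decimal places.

Invert Spearman-Brown to solve for n:
n = r*(1 − r) / [ r (1 − r*) ]
n = 0.62(1 − 0.39) / [0.39(1 − 0.62)]
  = 0.3782 / 0.1482 = 2.5520

2.55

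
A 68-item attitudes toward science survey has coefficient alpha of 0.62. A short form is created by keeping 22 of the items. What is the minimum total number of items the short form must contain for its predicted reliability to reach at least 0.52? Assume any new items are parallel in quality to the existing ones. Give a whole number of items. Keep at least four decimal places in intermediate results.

46

First, r for the 22-item form: n = 22/68 = 0.3235, so r_22 = 0.3235·0.62/(1 + (0.3235 − 1)·0.62) = 0.3455
Then solve for n' with r_old = 0.3455, r_target = 0.52: n' = 0.52(1 − 0.3455)/[0.3455(1 − 0.52)] = 2.0522
Total items = 2.0522 × 22 = 45.15, rounded up to 46.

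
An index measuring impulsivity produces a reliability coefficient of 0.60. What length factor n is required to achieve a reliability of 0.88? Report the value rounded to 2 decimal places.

n = 0.88(1 − 0.60) / [0.60(1 − 0.88)]
  = 0.3520 / 0.0720 = 4.8889

4.89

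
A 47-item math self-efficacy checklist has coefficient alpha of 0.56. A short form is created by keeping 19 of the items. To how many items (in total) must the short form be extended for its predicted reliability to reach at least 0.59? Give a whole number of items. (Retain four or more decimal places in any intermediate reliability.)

Short-form reliability: n = 19/47 = 0.4043; r_19 = n·r/(1+(n−1)r) ≈ 0.3397
Length factor from the short form to reach 0.59: n' = 0.59(1 − 0.3397) / [0.3397(1 − 0.59)] ≈ 2.7971
Total items = 2.7971 × 19 = 53.14, rounded up to 54.

54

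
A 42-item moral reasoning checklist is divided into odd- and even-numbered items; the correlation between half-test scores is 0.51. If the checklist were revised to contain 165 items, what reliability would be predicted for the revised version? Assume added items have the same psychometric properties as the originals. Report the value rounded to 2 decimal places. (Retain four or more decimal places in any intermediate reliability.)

0.89

Spearman-Brown correction (n = 2): r_full = 2·0.51/(1 + 0.51) = 0.6755
Then adjust to 165 items: n = 165/42 = 3.9286
r_new = n·r_full / (1 + (n − 1)·r_full) = 2.6538 / 2.9783 ≈ 0.8910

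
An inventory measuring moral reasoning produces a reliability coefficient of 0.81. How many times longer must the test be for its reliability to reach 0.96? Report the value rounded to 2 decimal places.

5.63

n = 0.96(1 − 0.81) / [0.81(1 − 0.96)]
n = 0.1824 / 0.0324 ≈ 5.6296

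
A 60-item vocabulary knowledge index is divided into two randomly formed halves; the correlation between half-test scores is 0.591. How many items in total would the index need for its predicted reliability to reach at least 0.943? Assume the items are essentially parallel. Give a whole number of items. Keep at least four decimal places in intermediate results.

344

Corrected full-test reliability: r_full = 2 × 0.591 / (1 + 0.591) ≈ 0.7429
Solve Spearman-Brown for n: n = 0.943(1 − 0.7429) / [0.7429(1 − 0.943)] = 5.7254
Items = 5.7254 × 60 ≈ 343.52 → 344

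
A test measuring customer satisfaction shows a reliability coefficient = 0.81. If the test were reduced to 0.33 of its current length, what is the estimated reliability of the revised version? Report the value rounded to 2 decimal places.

r_new = (0.33 × 0.81) / (1 + (0.33 − 1) × 0.81)
r_new = 0.2673 / 0.4573 ≈ 0.5845

0.58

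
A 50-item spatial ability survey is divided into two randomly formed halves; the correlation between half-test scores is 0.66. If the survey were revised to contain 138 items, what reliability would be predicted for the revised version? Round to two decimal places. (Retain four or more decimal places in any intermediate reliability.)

0.91

Full-test reliability from the split-half r: r_full = 2(0.66)/(1 + 0.66) = 0.7952
Length factor from 50 to 138 items: n = 138/50 = 2.7600
r_new = n·r_full / (1 + (n − 1)·r_full) = 2.1948 / 2.3996 ≈ 0.9147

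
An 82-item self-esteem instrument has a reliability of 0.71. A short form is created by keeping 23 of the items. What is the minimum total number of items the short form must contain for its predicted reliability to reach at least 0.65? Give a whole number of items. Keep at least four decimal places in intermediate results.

First, r for the 23-item form: n = 23/82 = 0.2805, so r_23 = 0.2805·0.71/(1 + (0.2805 − 1)·0.71) = 0.4071
Length factor from the short form to reach 0.65: n' = 0.65(1 − 0.4071) / [0.4071(1 − 0.65)] ≈ 2.7047
Items = 2.7047 × 23 ≈ 62.21 → 63

63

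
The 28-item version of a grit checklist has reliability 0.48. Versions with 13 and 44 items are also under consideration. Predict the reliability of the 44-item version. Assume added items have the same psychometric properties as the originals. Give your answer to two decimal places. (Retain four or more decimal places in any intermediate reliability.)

The 13-item form is not needed; work directly from the 28-item form with n = 44/28 = 1.5714.
r_{44} = n·r / (1 + (n − 1)·r) = 0.7543 / 1.2743 ≈ 0.5919

0.59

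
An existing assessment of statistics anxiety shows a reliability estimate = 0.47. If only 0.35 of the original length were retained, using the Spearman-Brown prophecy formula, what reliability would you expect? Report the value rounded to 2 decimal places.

0.24

Spearman-Brown: r_new = n·r / (1 + (n − 1)·r)
r_new = 0.35·0.47 / [1 + (0.35 − 1)·0.47]
r_new = 0.1645 / 0.6945 ≈ 0.2369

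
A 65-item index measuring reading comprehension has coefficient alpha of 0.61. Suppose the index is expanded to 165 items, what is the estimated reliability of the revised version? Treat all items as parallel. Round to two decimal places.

The new length is 165/65 = 2.5385 times the old.
Apply the Spearman-Brown prophecy formula, r' = nr / [1 + (n − 1)r]:
r_new = (2.5385 × 0.61) / (1 + (2.5385 − 1) × 0.61)
     = 1.5485 / 1.9385 = 0.7988

0.80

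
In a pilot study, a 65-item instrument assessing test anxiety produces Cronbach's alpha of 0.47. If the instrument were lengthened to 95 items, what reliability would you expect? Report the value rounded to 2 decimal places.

0.56

n = 95/65 = 1.4615
Apply the Spearman-Brown prophecy formula, r' = nr / [1 + (n − 1)r]:
r_new = (1.4615 × 0.47) / (1 + (1.4615 − 1) × 0.47)
     = 0.6869 / 1.2169 = 0.5645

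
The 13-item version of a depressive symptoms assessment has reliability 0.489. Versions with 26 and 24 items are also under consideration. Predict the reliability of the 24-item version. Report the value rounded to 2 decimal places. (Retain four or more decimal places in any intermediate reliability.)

0.64

The 26-item form is not needed; work directly from the 13-item form with n = 24/13 = 1.8462.
r_{24} = n·r / (1 + (n − 1)·r) = 0.9028 / 1.4138 ≈ 0.6386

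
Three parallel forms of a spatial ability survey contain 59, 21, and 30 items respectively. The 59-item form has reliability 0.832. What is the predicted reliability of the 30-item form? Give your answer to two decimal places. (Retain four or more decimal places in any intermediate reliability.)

The 21-item form is not needed; work directly from the 59-item form with n = 30/59 = 0.5085.
r_{30} = n·r / (1 + (n − 1)·r) = 0.4231 / 0.5911 ≈ 0.7158

0.72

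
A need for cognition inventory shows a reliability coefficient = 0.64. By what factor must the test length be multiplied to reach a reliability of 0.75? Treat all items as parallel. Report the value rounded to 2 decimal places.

1.69

Invert Spearman-Brown to solve for n:
n = r_target (1 − r_old) / [ r_old (1 − r_target) ]
n = 0.75(1 − 0.64) / [0.64(1 − 0.75)]
  = 0.2700 / 0.1600 = 1.6875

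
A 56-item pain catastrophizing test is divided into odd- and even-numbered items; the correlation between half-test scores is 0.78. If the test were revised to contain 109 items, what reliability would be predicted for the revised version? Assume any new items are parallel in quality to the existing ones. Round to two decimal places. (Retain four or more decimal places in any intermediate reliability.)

Spearman-Brown correction (n = 2): r_full = 2·0.78/(1 + 0.78) = 0.8764
Then adjust to 109 items: n = 109/56 = 1.9464
r_new = n·r_full / (1 + (n − 1)·r_full) = 1.7058 / 1.8294 ≈ 0.9324

0.93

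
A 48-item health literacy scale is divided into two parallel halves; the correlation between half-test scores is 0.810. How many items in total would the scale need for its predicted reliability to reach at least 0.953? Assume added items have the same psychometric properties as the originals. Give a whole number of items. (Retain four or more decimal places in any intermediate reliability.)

r_full = 2(0.810)/(1 + 0.810) = 0.8950
Solve Spearman-Brown for n: n = 0.953(1 − 0.8950) / [0.8950(1 − 0.953)] = 2.3788
Items = 2.3788 × 48 ≈ 114.18 → 115

115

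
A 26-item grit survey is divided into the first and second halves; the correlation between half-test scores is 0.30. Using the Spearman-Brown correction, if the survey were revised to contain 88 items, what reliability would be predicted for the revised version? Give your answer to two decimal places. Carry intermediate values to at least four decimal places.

Full-test reliability from the split-half r: r_full = 2(0.30)/(1 + 0.30) = 0.4615
Then adjust to 88 items: n = 88/26 = 3.3846
r_new = n·r_full / (1 + (n − 1)·r_full) = 1.5620 / 2.1005 ≈ 0.7436

0.74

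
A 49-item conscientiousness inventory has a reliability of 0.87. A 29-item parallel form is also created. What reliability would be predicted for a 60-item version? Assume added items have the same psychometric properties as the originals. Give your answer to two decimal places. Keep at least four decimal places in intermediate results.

Only the ratio of lengths matters: n = 60/49 = 1.2245
r_{60} = n·r / (1 + (n − 1)·r) = 1.0653 / 1.1953 ≈ 0.8912

0.89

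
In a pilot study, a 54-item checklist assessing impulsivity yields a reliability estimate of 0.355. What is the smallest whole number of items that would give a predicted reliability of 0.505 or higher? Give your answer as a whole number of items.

101

Rearranging the Spearman-Brown formula for n,
n = r_target (1 − r_old) / [ r_old (1 − r_target) ]
n = 0.505 × (1 − 0.355) / [ 0.355 × (1 − 0.505) ]
  = 0.325725 / 0.175725 = 1.8536
1.8536 × 54 = 100.09 → 101 items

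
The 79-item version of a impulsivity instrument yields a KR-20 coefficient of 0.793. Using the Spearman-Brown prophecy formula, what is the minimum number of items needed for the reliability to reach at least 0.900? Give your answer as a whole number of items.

186

n = 0.900 × (1 − 0.793) / [ 0.793 × (1 − 0.900) ]
  = 0.186300 / 0.079300 = 2.3493
2.3493 × 79 = 185.59 → 186 items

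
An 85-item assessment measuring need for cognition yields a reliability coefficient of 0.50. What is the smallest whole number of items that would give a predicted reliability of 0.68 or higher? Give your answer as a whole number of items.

Spearman-Brown solved for the length factor n:
n = r*(1 − r) / [ r (1 − r*) ]
n = 0.68(1 − 0.50) / [0.50(1 − 0.68)]
  = 0.3400 / 0.1600 = 2.1250
So the test needs 2.1250 × 85 ≈ 180.62 items; rounding up, 181.

181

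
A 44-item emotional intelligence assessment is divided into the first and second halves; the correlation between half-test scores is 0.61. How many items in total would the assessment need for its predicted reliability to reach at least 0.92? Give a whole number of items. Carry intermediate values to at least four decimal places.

162

Corrected full-test reliability: r_full = 2 × 0.61 / (1 + 0.61) ≈ 0.7578
Solve Spearman-Brown for n: n = 0.92(1 − 0.7578) / [0.7578(1 − 0.92)] = 3.6755
Items = 3.6755 × 44 ≈ 161.72 → 162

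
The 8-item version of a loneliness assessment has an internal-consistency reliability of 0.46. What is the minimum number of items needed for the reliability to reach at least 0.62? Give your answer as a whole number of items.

Spearman-Brown solved for the length factor n:
n = r_target (1 − r_old) / [ r_old (1 − r_target) ]
n = 0.62(1 − 0.46) / [0.46(1 − 0.62)]
  = 0.3348 / 0.1748 = 1.9153
1.9153 × 8 = 15.32 → 16 items

16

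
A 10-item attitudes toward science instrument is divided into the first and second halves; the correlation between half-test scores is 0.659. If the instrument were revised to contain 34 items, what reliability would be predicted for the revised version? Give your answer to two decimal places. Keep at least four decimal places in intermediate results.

0.93

Spearman-Brown correction (n = 2): r_full = 2·0.659/(1 + 0.659) = 0.7945
Then adjust to 34 items: n = 34/10 = 3.4000
r_new = n·r_full / (1 + (n − 1)·r_full) = 2.7013 / 2.9068 ≈ 0.9293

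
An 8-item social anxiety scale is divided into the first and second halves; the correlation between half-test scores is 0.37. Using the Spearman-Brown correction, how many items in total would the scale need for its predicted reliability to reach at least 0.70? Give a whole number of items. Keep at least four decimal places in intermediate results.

16

r_full = 2(0.37)/(1 + 0.37) = 0.5401
Solve Spearman-Brown for n: n = 0.70(1 − 0.5401) / [0.5401(1 − 0.70)] = 1.9869
Required items = 1.9869 × 8 = 15.90, so 16 items.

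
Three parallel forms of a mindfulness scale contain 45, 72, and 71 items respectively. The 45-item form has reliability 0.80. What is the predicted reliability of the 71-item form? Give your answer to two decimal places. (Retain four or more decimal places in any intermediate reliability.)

0.86

The 72-item form is not needed; work directly from the 45-item form with n = 71/45 = 1.5778.
r_{71} = n·r / (1 + (n − 1)·r) = 1.2622 / 1.4622 ≈ 0.8632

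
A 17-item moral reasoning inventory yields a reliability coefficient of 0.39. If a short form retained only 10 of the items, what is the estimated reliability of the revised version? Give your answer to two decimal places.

0.27

The new length is 10/17 = 0.5882 times the old.
r_new = 0.5882·0.39 / [1 + (0.5882 − 1)·0.39]
     = 0.2294 / 0.8394 = 0.2733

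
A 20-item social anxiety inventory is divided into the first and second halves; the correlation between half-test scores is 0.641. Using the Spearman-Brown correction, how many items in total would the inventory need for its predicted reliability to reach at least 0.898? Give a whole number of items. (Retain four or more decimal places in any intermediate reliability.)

50

r_full = 2(0.641)/(1 + 0.641) = 0.7812
Solve Spearman-Brown for n: n = 0.898(1 − 0.7812) / [0.7812(1 − 0.898)] = 2.4658
Required items = 2.4658 × 20 = 49.32, so 50 items.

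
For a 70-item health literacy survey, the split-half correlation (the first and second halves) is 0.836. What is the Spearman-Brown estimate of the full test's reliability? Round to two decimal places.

0.91

Each half is half the length of the full test, so the full test is n = 2 times a half.
r_full = 2(0.836) / (1 + 0.836)
       = 1.6720 / 1.8360 = 0.9107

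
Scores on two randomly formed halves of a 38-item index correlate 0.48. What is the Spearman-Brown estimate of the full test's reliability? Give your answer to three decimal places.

The full test is twice the length of either half (n = 2).
r_full = 2r_hh / (1 + r_hh) = 2 × 0.48 / (1 + 0.48)
       = 0.9600 / 1.4800 = 0.6486

0.649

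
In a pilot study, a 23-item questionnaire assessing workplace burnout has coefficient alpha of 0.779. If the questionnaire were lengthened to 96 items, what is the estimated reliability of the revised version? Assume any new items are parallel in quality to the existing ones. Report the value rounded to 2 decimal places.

The new length is 96/23 = 4.1739 times the old.
r_new = 4.1739·0.779 / [1 + (4.1739 − 1)·0.779]
     = 3.2515 / 3.4725 = 0.9364

0.94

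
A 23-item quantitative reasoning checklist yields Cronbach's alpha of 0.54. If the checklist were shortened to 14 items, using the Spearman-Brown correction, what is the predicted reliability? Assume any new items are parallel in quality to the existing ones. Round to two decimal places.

The new length is 14/23 = 0.6087 times the old.
Apply the Spearman-Brown prophecy formula, r' = nr / [1 + (n − 1)r]:
r_new = 0.6087·0.54 / [1 + (0.6087 − 1)·0.54]
r_new = 0.3287 / 0.7887 ≈ 0.4168

0.42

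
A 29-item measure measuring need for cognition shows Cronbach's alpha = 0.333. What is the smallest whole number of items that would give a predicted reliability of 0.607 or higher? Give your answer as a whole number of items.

90

Invert Spearman-Brown to solve for n:
n = r_target (1 − r_old) / [ r_old (1 − r_target) ]
n = 0.607 × (1 − 0.333) / [ 0.333 × (1 − 0.607) ]
n = 0.404869 / 0.130869 ≈ 3.0937
Items needed = n × 29 = 3.0937 × 29 ≈ 89.72 → round up to 90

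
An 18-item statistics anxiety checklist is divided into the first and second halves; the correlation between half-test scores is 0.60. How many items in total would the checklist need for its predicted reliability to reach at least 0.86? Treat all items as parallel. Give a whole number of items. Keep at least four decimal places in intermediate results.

Corrected full-test reliability: r_full = 2 × 0.60 / (1 + 0.60) ≈ 0.7500
n = r_tgt(1 − r_full) / [r_full(1 − r_tgt)] = 0.86 × 0.2500 / (0.7500 × 0.14) ≈ 2.0476
Items = 2.0476 × 18 ≈ 36.86 → 37

37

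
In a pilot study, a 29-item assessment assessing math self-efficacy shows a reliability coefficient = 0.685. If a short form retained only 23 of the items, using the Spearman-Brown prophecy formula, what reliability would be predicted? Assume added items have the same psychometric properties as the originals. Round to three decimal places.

0.633

n = 23/29 = 0.7931
By Spearman-Brown, r_new = n r / (1 + (n − 1) r).
r_new = (0.7931 × 0.685) / (1 + (0.7931 − 1) × 0.685)
     = 0.5433 / 0.8583 = 0.6330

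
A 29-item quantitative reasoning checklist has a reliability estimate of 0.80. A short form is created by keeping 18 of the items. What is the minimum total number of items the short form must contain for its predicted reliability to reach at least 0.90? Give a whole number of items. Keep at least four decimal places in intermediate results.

First, r for the 18-item form: n = 18/29 = 0.6207, so r_18 = 0.6207·0.80/(1 + (0.6207 − 1)·0.80) = 0.7129
Then solve for n' with r_old = 0.7129, r_target = 0.90: n' = 0.90(1 − 0.7129)/[0.7129(1 − 0.90)] = 3.6245
Total items = 3.6245 × 18 = 65.24, rounded up to 66.

66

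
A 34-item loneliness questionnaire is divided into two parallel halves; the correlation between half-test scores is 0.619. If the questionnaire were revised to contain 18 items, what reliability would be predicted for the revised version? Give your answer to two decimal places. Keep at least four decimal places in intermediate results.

First correct the split-half correlation to full-test reliability: r_full = 2 × 0.619 / (1 + 0.619) ≈ 0.7647
Then adjust to 18 items: n = 18/34 = 0.5294
r_new = n·r_full / (1 + (n − 1)·r_full) = 0.4048 / 0.6401 ≈ 0.6324

0.63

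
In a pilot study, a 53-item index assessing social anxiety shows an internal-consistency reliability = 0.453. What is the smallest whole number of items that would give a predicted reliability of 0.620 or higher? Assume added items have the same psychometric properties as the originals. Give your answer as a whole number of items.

Spearman-Brown solved for the length factor n:
n = r_target (1 − r_old) / [ r_old (1 − r_target) ]
n = [0.620 × 0.547] / [0.453 × 0.380]
  = 0.339140 / 0.172140 = 1.9701
So the test needs 1.9701 × 53 ≈ 104.42 items; rounding up, 105.

105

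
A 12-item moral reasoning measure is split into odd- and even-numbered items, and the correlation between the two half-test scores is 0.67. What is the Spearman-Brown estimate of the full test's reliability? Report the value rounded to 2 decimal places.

Apply the Spearman-Brown correction with n = 2:
r_full = 2(0.67) / (1 + 0.67)
       = 1.3400 / 1.6700 = 0.8024

0.80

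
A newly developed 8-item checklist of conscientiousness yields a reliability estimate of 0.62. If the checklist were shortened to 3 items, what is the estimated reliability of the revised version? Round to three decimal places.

n = 3/8 = 0.375
r_new = 0.375·0.62 / [1 + (0.375 − 1)·0.62]
     = 0.2325 / 0.6125 = 0.3796

0.380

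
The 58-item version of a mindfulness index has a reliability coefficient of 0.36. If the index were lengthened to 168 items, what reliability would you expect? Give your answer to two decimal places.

0.62

n = 168/58 = 2.8966
r_new = 2.8966·0.36 / [1 + (2.8966 − 1)·0.36]
     = 1.0428 / 1.6828 = 0.6197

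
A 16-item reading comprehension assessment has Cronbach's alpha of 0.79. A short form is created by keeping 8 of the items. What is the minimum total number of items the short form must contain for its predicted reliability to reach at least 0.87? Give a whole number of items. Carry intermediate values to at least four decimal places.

First, r for the 8-item form: n = 8/16 = 0.5000, so r_8 = 0.5000·0.79/(1 + (0.5000 − 1)·0.79) = 0.6529
Length factor from the short form to reach 0.87: n' = 0.87(1 − 0.6529) / [0.6529(1 − 0.87)] ≈ 3.5578
Total items = 3.5578 × 8 = 28.46, rounded up to 29.

29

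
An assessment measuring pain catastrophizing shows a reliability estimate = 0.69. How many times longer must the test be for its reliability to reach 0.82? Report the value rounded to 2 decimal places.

Invert Spearman-Brown to solve for n:
n = r_target (1 − r_old) / [ r_old (1 − r_target) ]
n = 0.82 × (1 − 0.69) / [ 0.69 × (1 − 0.82) ]
  = 0.2542 / 0.1242 = 2.0467

2.05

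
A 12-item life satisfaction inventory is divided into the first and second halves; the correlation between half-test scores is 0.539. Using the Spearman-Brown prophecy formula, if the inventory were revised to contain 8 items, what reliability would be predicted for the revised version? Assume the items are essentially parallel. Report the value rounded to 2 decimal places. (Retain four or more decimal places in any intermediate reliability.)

First correct the split-half correlation to full-test reliability: r_full = 2 × 0.539 / (1 + 0.539) ≈ 0.7005
Length factor from 12 to 8 items: n = 8/12 = 0.6667
r_new = n·r_full / (1 + (n − 1)·r_full) = 0.4670 / 0.7665 ≈ 0.6093

0.61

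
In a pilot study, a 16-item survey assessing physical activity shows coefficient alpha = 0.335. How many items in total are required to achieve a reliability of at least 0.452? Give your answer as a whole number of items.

Spearman-Brown solved for the length factor n:
n = r*(1 − r) / [ r (1 − r*) ]
n = 0.452(1 − 0.335) / [0.335(1 − 0.452)]
n = 0.300580 / 0.183580 ≈ 1.6373
Items needed = n × 16 = 1.6373 × 16 ≈ 26.20 → round up to 27

27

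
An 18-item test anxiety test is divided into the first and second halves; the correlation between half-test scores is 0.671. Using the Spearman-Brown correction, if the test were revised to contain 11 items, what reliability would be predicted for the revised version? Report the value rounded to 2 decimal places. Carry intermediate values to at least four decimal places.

0.71

Full-test reliability from the split-half r: r_full = 2(0.671)/(1 + 0.671) = 0.8031
Then adjust to 11 items: n = 11/18 = 0.6111
r_new = n·r_full / (1 + (n − 1)·r_full) = 0.4908 / 0.6877 ≈ 0.7137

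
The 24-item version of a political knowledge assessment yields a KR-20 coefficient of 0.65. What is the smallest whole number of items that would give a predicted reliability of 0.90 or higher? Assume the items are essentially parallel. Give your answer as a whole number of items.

Rearranging the Spearman-Brown formula for n,
n = r_target (1 − r_old) / [ r_old (1 − r_target) ]
n = 0.90 × (1 − 0.65) / [ 0.65 × (1 − 0.90) ]
  = 0.3150 / 0.0650 = 4.8462
4.8462 × 24 = 116.31 → 117 items

117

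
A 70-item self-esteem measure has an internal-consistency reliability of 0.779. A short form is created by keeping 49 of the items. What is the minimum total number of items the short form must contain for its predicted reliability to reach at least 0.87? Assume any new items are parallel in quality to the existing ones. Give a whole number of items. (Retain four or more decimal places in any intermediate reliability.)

133

Short-form reliability: n = 49/70 = 0.7000; r_49 = n·r/(1+(n−1)r) ≈ 0.7116
Length factor from the short form to reach 0.87: n' = 0.87(1 − 0.7116) / [0.7116(1 − 0.87)] ≈ 2.7123
Total items = 2.7123 × 49 = 132.90, rounded up to 133.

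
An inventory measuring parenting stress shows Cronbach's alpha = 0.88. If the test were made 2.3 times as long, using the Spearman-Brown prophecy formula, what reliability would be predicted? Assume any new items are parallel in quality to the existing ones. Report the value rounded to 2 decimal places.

r_new = 2.3·0.88 / [1 + (2.3 − 1)·0.88]
     = 2.0240 / 2.1440 = 0.9440

0.94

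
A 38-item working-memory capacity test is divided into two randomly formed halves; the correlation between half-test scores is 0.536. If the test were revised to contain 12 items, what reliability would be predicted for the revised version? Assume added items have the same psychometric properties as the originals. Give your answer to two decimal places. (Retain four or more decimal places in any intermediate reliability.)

Full-test reliability from the split-half r: r_full = 2(0.536)/(1 + 0.536) = 0.6979
Then adjust to 12 items: n = 12/38 = 0.3158
r_new = n·r_full / (1 + (n − 1)·r_full) = 0.2204 / 0.5225 ≈ 0.4218

0.42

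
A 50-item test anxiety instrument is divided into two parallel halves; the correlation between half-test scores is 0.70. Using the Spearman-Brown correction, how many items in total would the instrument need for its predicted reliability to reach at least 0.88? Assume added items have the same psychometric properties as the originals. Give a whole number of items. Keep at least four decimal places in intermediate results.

79

r_full = 2(0.70)/(1 + 0.70) = 0.8235
Solve Spearman-Brown for n: n = 0.88(1 − 0.8235) / [0.8235(1 − 0.88)] = 1.5717
Required items = 1.5717 × 50 = 78.59, so 79 items.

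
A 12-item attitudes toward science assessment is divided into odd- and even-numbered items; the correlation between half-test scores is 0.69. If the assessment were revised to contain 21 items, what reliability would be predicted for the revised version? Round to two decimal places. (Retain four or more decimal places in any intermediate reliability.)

0.89

First correct the split-half correlation to full-test reliability: r_full = 2 × 0.69 / (1 + 0.69) ≈ 0.8166
Then adjust to 21 items: n = 21/12 = 1.7500
r_new = n·r_full / (1 + (n − 1)·r_full) = 1.4290 / 1.6124 ≈ 0.8863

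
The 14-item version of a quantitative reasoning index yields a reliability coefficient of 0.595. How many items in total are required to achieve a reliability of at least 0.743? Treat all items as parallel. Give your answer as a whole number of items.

28

n = [0.743 × 0.405] / [0.595 × 0.257]
n = 0.300915 / 0.152915 ≈ 1.9679
Items needed = n × 14 = 1.9679 × 14 ≈ 27.55 → round up to 28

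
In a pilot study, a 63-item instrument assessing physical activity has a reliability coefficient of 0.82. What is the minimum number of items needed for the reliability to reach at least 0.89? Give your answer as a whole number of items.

Rearranging the Spearman-Brown formula for n,
n = r_target (1 − r_old) / [ r_old (1 − r_target) ]
n = 0.89 × (1 − 0.82) / [ 0.82 × (1 − 0.89) ]
  = 0.1602 / 0.0902 = 1.7761
1.7761 × 63 = 111.89 → 112 items

112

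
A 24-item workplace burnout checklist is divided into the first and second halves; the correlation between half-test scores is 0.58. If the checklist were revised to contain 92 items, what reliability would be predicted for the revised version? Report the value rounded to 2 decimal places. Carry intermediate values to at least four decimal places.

0.91

First correct the split-half correlation to full-test reliability: r_full = 2 × 0.58 / (1 + 0.58) ≈ 0.7342
Length factor from 24 to 92 items: n = 92/24 = 3.8333
r_new = n·r_full / (1 + (n − 1)·r_full) = 2.8144 / 3.0802 ≈ 0.9137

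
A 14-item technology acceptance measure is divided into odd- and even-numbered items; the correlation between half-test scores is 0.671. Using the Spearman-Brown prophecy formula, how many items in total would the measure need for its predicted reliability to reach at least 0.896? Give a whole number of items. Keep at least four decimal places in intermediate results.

30

r_full = 2(0.671)/(1 + 0.671) = 0.8031
Solve Spearman-Brown for n: n = 0.896(1 − 0.8031) / [0.8031(1 − 0.896)] = 2.1123
Items = 2.1123 × 14 ≈ 29.57 → 30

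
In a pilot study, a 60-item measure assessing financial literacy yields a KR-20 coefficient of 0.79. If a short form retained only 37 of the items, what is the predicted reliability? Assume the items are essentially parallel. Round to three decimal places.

Length ratio n = 37/60 = 0.6167
Spearman-Brown: r_new = n·r / (1 + (n − 1)·r)
r_new = 0.6167·0.79 / [1 + (0.6167 − 1)·0.79]
r_new = 0.4872 / 0.6972 ≈ 0.6988

0.699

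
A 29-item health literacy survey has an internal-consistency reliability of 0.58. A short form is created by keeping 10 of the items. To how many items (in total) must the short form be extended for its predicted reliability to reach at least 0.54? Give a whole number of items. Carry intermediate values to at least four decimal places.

Short-form reliability: n = 10/29 = 0.3448; r_10 = n·r/(1+(n−1)r) ≈ 0.3226
Length factor from the short form to reach 0.54: n' = 0.54(1 − 0.3226) / [0.3226(1 − 0.54)] ≈ 2.4650
Total items = 2.4650 × 10 = 24.65, rounded up to 25.

25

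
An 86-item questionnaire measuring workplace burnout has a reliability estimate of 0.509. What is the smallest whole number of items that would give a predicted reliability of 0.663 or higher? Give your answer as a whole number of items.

n = [0.663 × 0.491] / [0.509 × 0.337]
n = 0.325533 / 0.171533 ≈ 1.8978
So the test needs 1.8978 × 86 ≈ 163.21 items; rounding up, 164.

164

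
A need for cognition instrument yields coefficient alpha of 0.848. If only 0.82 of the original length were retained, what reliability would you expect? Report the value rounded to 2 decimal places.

Apply the Spearman-Brown prophecy formula, r' = nr / [1 + (n − 1)r]:
r_new = 0.82·0.848 / [1 + (0.82 − 1)·0.848]
r_new = 0.6954 / 0.8474 ≈ 0.8206

0.82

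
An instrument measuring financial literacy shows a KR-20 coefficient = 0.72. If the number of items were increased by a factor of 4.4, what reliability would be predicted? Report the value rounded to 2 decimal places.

0.92

r_new = 4.4·0.72 / [1 + (4.4 − 1)·0.72]
     = 3.1680 / 3.4480 = 0.9188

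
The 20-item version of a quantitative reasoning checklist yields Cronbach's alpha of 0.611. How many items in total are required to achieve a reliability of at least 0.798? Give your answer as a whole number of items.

n = 0.798(1 − 0.611) / [0.611(1 − 0.798)]
  = 0.310422 / 0.123422 = 2.5151
2.5151 × 20 = 50.30 → 51 items

51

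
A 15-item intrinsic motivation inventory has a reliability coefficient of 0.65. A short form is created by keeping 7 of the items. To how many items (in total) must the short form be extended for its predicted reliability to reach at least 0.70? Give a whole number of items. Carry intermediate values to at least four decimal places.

19

Short-form reliability: n = 7/15 = 0.4667; r_7 = n·r/(1+(n−1)r) ≈ 0.4643
Length factor from the short form to reach 0.70: n' = 0.70(1 − 0.4643) / [0.4643(1 − 0.70)] ≈ 2.6922
Items = 2.6922 × 7 ≈ 18.85 → 19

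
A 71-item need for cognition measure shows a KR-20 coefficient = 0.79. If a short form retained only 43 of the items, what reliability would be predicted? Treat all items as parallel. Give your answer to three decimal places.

0.695

The new length is 43/71 = 0.6056 times the old.
Apply the Spearman-Brown prophecy formula, r' = nr / [1 + (n − 1)r]:
r_new = 0.6056·0.79 / [1 + (0.6056 − 1)·0.79]
r_new = 0.4784 / 0.6884 ≈ 0.6949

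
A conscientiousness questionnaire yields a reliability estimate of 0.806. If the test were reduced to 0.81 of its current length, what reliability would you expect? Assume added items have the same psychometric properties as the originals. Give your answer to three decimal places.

0.771

Spearman-Brown: r_new = n·r / (1 + (n − 1)·r)
r_new = (0.81 × 0.806) / (1 + (0.81 − 1) × 0.806)
     = 0.6529 / 0.8469 = 0.7709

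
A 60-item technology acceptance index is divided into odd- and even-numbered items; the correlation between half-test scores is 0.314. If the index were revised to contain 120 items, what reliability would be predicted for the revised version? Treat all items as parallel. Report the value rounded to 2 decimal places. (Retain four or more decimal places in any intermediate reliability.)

Spearman-Brown correction (n = 2): r_full = 2·0.314/(1 + 0.314) = 0.4779
Length factor from 60 to 120 items: n = 120/60 = 2.0000
r_new = n·r_full / (1 + (n − 1)·r_full) = 0.9558 / 1.4779 ≈ 0.6467

0.65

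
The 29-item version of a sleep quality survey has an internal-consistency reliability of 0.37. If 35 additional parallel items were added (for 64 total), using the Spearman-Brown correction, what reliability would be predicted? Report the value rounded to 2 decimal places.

0.56

n = 64/29 = 2.2069
By Spearman-Brown, r_new = n r / (1 + (n − 1) r).
r_new = (2.2069 × 0.37) / (1 + (2.2069 − 1) × 0.37)
     = 0.8166 / 1.4466 = 0.5645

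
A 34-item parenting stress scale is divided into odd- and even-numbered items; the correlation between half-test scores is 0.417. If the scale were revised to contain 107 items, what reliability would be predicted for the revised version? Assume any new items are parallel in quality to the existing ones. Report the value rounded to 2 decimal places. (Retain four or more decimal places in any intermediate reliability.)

0.82

Full-test reliability from the split-half r: r_full = 2(0.417)/(1 + 0.417) = 0.5886
Then adjust to 107 items: n = 107/34 = 3.1471
r_new = n·r_full / (1 + (n − 1)·r_full) = 1.8524 / 2.2638 ≈ 0.8183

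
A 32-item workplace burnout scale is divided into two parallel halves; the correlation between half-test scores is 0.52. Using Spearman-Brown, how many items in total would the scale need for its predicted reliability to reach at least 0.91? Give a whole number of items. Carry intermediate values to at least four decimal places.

Corrected full-test reliability: r_full = 2 × 0.52 / (1 + 0.52) ≈ 0.6842
Solve Spearman-Brown for n: n = 0.91(1 − 0.6842) / [0.6842(1 − 0.91)] = 4.6669
Items = 4.6669 × 32 ≈ 149.34 → 150

150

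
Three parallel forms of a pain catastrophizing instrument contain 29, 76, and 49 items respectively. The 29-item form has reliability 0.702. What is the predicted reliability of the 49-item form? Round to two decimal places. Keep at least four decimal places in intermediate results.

Only the ratio of lengths matters: n = 49/29 = 1.6897
r_{49} = n·r / (1 + (n − 1)·r) = 1.1862 / 1.4842 ≈ 0.7992

0.80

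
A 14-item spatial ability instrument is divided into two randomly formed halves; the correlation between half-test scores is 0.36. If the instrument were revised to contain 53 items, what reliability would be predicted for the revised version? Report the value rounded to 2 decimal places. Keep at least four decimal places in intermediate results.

Spearman-Brown correction (n = 2): r_full = 2·0.36/(1 + 0.36) = 0.5294
Length factor from 14 to 53 items: n = 53/14 = 3.7857
r_new = n·r_full / (1 + (n − 1)·r_full) = 2.0041 / 2.4747 ≈ 0.8098

0.81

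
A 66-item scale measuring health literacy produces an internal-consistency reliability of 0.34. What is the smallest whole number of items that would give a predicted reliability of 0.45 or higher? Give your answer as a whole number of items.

105

Invert Spearman-Brown to solve for n:
n = r*(1 − r) / [ r (1 − r*) ]
n = [0.45 × 0.66] / [0.34 × 0.55]
  = 0.2970 / 0.1870 = 1.5882
Items needed = n × 66 = 1.5882 × 66 ≈ 104.82 → round up to 105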